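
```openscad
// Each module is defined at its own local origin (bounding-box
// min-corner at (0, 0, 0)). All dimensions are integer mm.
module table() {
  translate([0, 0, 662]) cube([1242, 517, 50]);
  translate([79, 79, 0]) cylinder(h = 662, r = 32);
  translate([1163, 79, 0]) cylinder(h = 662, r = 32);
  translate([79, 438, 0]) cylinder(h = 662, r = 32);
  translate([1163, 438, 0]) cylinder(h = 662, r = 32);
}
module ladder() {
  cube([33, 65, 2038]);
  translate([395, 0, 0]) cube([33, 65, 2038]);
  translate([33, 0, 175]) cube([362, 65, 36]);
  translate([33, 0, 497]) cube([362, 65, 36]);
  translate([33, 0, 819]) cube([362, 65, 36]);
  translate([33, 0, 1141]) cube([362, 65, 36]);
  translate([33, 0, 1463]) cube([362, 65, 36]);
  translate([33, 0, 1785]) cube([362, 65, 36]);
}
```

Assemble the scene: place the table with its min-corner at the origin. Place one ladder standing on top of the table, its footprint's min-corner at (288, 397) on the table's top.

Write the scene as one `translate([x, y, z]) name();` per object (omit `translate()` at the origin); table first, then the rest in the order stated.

table();
translate([288, 397, 712]) ladder();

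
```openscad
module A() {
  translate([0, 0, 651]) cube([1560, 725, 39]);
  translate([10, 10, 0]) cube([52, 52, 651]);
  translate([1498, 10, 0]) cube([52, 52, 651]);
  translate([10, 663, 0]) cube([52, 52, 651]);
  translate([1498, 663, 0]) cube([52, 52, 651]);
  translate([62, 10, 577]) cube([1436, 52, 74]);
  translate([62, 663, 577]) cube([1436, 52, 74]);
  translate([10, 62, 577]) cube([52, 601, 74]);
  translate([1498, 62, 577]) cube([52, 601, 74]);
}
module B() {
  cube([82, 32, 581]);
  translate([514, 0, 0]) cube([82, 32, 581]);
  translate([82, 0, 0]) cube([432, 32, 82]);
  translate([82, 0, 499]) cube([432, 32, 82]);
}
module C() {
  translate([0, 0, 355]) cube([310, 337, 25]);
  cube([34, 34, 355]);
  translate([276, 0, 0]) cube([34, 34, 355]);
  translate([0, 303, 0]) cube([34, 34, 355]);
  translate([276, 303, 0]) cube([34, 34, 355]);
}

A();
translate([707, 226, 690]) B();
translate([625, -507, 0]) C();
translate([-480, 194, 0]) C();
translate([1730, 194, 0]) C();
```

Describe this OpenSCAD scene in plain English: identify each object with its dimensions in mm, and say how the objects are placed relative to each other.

A is a rectangular dining table. The top is 1560×725×39 mm with its upper surface at z = 690 mm. It stands on four 52×52 mm square legs, each inset 10 mm from the nearest pair of top edges, running from the floor to the underside of the top. Four apron rails, 52 mm thick and 74 mm tall, run between adjacent legs with their top edges flush with the underside of the top and their outer faces flush with the legs' outer faces.

B is a picture frame with a 432×417 mm rectangular opening (x by z) and a uniform 82 mm border on every side. Frame depth is 32 mm along y. It is built from two vertical stiles running the full outside height and two horizontal rails spanning the gap between the stiles.

C is a simple wooden stool: a rectangular seat 310 mm (x) by 337 mm (y), 25 mm thick, top face at z = 380 mm, on four square legs, each 34×34 mm in cross-section. The legs rest on z = 0, each flush with a corner of the seat.

The picture frame is on top of the table. Three stools sit around the table at the −y, −x, +x sides.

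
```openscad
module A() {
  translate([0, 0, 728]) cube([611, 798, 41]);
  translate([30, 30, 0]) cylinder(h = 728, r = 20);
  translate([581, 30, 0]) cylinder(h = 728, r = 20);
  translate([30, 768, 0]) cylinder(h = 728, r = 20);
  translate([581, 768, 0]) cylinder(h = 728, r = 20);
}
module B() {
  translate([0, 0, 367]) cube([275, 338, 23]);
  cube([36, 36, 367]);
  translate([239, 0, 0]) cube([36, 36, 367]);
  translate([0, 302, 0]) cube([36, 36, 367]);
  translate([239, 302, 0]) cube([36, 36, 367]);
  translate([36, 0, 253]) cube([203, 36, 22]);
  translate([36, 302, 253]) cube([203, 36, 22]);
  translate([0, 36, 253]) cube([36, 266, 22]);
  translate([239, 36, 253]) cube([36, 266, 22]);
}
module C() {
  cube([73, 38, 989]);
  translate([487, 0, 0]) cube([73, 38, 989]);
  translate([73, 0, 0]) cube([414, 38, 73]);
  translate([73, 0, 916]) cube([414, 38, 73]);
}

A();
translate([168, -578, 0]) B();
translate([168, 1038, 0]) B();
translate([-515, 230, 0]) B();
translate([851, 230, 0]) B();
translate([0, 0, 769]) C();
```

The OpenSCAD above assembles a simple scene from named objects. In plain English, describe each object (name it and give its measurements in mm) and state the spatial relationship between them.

A is a table with a 611×798 mm rectangular top, 41 mm thick, top surface at z = 769 mm, supported by four round legs of 40 mm diameter, each leg's bounding box inset 10 mm from the nearest pair of top edges, running from the floor.

B is a four-legged stool. The seat is 275×338 mm, 23 mm thick, top at z = 390 mm. It stands on four square legs, each 36×36 mm in cross-section, from z = 0 to the seat underside, each flush with a corner of the seat. Four stretchers, 36 mm wide and 22 mm tall, connect adjacent legs with their undersides at z = 253 mm, each running between the inner faces of the legs it joins and aligned with the legs' outer faces on the other axis.

C is a rectangular picture frame lying in the x–z plane (depth along y). The opening is 414 mm wide (x) by 843 mm tall (z), surrounded by a border 73 mm wide on all four sides. The frame is 38 mm deep and is made of two full-height vertical stiles with two horizontal rails fitted between them.

Four stools sit around the table at the −y, +y, −x, +x sides. The picture frame is on top of the table.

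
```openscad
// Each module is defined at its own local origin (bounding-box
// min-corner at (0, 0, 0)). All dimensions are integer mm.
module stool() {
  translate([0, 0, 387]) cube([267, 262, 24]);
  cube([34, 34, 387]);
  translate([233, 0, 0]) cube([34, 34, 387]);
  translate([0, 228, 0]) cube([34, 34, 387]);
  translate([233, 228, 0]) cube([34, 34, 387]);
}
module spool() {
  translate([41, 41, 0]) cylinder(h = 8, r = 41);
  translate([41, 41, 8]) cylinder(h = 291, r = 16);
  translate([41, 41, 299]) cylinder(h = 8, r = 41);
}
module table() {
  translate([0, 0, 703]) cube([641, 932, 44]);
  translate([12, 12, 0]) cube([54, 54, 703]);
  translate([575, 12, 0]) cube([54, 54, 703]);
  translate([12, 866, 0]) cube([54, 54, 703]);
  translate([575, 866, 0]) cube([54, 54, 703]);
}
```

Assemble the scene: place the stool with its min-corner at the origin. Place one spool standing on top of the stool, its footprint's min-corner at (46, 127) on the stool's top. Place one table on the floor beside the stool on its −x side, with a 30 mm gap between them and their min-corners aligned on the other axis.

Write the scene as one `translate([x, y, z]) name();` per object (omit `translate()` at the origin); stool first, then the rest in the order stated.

stool();
translate([46, 127, 411]) spool();
translate([-671, 0, 0]) table();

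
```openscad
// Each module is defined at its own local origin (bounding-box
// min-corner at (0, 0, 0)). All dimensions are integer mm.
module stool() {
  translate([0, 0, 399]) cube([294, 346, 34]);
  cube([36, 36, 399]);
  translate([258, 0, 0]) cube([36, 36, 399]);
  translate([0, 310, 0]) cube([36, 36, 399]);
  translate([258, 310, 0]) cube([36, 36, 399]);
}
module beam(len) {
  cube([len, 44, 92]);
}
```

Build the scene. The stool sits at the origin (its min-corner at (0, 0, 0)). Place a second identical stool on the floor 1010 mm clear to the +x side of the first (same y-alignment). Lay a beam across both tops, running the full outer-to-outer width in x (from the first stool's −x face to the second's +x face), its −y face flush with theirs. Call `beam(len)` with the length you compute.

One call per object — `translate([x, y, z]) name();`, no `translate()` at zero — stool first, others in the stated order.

stool();
translate([1304, 0, 0]) stool();
translate([0, 0, 433]) beam(1598);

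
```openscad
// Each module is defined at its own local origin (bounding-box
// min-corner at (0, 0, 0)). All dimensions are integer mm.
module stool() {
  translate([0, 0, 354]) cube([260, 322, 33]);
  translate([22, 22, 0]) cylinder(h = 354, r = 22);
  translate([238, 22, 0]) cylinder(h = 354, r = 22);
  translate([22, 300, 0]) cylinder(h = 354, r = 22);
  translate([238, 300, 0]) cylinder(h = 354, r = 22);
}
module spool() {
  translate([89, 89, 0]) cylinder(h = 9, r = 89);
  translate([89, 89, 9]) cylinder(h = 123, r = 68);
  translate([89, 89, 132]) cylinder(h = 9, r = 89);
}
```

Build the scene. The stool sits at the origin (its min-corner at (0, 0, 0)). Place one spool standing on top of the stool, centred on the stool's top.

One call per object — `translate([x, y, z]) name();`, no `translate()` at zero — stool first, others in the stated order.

stool();
translate([41, 72, 387]) spool();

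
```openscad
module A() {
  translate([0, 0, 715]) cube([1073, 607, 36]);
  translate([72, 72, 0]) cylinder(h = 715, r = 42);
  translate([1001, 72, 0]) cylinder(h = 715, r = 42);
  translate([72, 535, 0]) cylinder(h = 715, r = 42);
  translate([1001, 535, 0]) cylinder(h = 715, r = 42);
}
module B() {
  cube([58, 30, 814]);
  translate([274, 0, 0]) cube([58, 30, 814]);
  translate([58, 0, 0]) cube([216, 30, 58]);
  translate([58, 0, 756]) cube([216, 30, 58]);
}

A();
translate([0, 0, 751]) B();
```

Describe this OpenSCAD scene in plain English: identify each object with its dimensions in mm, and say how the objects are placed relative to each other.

A is a rectangular dining table. The top is 1073×607×36 mm with its upper surface at z = 751 mm. It stands on four round legs of 84 mm diameter, each leg's bounding box inset 30 mm from the nearest pair of top edges, running from the floor to the underside of the top.

B is a picture frame with a 216×698 mm rectangular opening (x by z) and a uniform 58 mm border on every side. Frame depth is 30 mm along y. It is built from two vertical stiles running the full outside height and two horizontal rails spanning the gap between the stiles.

The picture frame is on top of the table.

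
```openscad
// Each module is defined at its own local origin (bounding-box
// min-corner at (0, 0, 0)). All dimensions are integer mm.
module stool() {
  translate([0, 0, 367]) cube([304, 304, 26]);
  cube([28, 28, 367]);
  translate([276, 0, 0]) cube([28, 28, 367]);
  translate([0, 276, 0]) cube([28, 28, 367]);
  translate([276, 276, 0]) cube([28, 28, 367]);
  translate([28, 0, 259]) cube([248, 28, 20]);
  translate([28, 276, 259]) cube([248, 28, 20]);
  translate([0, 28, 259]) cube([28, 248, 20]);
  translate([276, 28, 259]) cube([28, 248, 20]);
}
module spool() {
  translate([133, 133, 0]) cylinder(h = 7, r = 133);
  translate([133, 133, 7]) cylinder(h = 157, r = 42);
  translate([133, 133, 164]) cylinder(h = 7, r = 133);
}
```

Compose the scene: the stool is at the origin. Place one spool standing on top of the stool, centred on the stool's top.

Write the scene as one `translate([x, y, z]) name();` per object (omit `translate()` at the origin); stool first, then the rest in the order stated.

stool();
translate([19, 19, 393]) spool();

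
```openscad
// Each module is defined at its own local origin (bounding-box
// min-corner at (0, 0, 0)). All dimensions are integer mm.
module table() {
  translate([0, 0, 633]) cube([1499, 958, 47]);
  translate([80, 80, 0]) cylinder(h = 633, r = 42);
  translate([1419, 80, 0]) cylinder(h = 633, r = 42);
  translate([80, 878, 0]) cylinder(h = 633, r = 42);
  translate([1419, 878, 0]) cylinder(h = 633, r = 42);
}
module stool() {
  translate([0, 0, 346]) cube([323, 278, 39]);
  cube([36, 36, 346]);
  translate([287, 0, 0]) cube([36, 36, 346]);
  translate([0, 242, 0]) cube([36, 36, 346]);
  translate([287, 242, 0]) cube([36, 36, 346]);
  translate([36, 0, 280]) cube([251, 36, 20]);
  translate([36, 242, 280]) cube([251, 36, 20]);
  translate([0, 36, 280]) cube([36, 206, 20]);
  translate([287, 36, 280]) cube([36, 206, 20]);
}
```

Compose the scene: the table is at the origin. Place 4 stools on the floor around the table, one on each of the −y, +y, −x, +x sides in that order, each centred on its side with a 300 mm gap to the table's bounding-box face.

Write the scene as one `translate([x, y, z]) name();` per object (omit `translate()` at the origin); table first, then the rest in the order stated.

table();
translate([588, -578, 0]) stool();
translate([588, 1258, 0]) stool();
translate([-623, 340, 0]) stool();
translate([1799, 340, 0]) stool();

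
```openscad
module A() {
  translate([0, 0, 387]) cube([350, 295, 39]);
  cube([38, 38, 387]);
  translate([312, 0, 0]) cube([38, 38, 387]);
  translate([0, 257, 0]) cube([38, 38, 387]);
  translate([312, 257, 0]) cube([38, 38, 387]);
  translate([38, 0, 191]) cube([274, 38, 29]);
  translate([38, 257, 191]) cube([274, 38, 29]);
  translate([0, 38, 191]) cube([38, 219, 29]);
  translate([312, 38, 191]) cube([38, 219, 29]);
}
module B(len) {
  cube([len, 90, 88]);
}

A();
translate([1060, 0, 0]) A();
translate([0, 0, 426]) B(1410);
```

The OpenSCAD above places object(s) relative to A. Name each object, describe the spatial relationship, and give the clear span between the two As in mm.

Second stool starts at x = 1060; first ends at x = 350; clear span = 1060 − 350 = 710 mm.

A is a stool. B is a beam. A beam spans the tops of two stools. The clear span between the two stools is 710 mm.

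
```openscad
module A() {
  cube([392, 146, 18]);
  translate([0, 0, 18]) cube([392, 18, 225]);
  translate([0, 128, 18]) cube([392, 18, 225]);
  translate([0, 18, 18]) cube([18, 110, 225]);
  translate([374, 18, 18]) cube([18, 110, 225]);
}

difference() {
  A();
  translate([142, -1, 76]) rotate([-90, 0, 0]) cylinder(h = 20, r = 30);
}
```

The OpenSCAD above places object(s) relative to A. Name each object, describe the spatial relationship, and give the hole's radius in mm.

A is an open box. The open box has a circular hole through its front wall. The hole's radius is 30 mm.

The subtracted cylinder has r = 30 mm.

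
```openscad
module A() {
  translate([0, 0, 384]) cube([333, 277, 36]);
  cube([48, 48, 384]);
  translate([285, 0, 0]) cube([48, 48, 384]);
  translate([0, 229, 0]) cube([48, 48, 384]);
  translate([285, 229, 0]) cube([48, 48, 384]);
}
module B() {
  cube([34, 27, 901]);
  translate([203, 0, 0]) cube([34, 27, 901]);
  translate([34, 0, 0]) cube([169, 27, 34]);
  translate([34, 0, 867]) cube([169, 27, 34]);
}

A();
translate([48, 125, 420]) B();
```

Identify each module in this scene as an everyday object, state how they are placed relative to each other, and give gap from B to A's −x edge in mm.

The picture frame's min-x is at 48; the stool's min-x is 0; gap = 48 mm.

A is a stool. B is a picture frame. The picture frame is on top of the stool, centred. The gap from the picture frame to the stool's −x edge is 48 mm.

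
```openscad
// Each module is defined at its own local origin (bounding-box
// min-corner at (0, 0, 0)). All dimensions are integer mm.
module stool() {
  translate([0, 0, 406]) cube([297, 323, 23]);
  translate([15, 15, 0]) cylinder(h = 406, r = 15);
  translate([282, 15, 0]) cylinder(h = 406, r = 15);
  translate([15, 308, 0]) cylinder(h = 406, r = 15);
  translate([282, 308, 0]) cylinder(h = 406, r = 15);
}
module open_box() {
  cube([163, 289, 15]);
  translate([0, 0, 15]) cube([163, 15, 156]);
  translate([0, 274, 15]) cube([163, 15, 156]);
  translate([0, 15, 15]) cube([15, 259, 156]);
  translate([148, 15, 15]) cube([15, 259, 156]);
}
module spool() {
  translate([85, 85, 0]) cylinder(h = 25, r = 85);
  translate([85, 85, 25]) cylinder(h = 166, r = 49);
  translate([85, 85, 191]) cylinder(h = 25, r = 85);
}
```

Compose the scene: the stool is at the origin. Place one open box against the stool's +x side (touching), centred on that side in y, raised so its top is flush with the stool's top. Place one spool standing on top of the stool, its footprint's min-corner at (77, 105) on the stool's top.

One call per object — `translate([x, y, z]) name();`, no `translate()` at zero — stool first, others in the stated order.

stool();
translate([297, 17, 258]) open_box();
translate([77, 105, 429]) spool();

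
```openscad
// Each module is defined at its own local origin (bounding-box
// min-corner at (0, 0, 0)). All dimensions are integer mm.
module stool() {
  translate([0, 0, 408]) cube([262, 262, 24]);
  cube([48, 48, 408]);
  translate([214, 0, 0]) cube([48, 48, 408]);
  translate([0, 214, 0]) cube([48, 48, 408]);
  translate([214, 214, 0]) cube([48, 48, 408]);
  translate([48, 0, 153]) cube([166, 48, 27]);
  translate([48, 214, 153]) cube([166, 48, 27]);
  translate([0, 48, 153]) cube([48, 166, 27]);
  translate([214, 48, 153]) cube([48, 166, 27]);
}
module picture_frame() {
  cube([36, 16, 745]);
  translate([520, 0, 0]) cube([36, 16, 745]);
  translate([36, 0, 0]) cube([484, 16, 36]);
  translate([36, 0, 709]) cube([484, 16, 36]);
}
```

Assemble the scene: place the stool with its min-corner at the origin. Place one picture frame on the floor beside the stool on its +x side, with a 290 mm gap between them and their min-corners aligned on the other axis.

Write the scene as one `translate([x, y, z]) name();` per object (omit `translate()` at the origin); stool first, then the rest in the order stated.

stool();
translate([552, 0, 0]) picture_frame();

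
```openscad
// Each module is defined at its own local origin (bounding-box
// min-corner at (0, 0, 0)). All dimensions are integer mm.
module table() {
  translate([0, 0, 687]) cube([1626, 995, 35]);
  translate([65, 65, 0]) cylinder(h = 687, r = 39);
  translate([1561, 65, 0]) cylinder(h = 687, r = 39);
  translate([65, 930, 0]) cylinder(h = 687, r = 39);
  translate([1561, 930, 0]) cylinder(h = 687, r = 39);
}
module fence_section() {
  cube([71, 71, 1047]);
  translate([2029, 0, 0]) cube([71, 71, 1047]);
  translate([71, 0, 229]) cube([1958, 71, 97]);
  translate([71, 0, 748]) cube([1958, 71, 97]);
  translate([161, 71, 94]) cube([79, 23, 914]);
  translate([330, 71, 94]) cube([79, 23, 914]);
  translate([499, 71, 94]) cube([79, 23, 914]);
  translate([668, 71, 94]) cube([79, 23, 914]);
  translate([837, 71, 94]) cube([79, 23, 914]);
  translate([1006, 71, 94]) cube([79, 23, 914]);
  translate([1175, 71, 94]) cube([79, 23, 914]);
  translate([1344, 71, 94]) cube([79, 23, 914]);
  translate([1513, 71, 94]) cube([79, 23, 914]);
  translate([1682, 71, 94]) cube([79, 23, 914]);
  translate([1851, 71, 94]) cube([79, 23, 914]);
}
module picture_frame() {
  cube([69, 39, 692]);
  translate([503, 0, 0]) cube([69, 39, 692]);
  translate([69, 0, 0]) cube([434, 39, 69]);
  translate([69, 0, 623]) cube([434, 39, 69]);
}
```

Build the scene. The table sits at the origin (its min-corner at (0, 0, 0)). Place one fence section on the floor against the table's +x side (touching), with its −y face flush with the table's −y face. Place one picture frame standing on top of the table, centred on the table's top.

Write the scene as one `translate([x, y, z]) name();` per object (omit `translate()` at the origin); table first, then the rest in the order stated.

table();
translate([1626, 0, 0]) fence_section();
translate([527, 478, 722]) picture_frame();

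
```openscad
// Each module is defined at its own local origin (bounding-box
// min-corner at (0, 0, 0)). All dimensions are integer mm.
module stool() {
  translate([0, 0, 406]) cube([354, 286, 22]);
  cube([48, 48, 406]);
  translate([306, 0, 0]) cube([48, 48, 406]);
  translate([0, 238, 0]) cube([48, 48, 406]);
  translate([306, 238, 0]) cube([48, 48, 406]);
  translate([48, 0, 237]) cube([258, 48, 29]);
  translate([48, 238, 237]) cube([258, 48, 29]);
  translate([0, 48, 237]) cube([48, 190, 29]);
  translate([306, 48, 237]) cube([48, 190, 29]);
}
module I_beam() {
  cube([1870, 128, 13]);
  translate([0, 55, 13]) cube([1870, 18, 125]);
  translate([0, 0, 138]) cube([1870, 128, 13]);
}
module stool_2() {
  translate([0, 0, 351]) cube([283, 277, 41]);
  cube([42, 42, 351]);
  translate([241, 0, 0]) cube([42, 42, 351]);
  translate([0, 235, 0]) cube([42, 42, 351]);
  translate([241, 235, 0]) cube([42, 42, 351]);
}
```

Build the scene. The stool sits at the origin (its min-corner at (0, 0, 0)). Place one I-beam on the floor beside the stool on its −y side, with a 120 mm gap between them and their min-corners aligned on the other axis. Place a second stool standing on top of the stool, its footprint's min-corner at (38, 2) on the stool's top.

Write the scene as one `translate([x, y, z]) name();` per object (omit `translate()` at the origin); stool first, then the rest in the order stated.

stool();
translate([0, -248, 0]) I_beam();
translate([38, 2, 428]) stool_2();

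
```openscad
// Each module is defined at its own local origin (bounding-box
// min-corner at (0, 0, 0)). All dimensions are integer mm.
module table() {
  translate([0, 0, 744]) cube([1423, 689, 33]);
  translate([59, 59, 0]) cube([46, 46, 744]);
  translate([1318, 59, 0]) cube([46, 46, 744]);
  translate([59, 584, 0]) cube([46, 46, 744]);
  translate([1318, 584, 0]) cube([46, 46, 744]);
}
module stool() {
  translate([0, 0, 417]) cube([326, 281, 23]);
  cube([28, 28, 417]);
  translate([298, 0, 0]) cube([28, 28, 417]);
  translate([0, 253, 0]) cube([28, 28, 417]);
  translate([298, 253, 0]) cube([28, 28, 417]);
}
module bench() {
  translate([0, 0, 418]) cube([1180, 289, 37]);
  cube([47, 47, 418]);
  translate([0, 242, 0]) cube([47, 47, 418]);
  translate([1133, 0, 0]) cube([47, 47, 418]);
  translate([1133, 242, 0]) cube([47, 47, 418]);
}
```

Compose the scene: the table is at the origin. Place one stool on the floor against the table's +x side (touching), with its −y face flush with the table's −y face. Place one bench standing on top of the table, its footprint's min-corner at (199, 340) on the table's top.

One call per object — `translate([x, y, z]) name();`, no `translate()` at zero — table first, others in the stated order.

table();
translate([1423, 0, 0]) stool();
translate([199, 340, 777]) bench();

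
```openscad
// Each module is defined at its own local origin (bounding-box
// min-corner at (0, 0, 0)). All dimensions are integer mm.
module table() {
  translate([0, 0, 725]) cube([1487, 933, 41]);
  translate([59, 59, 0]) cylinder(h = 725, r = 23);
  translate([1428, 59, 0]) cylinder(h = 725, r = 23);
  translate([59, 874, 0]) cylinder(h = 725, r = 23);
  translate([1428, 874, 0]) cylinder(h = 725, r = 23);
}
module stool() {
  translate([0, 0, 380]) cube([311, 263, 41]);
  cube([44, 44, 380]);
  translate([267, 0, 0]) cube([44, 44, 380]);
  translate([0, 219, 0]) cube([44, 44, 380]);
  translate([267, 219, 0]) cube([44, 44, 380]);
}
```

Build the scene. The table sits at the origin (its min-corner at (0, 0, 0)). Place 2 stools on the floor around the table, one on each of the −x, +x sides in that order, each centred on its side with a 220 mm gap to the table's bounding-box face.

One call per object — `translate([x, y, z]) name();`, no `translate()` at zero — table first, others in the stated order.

table();
translate([-531, 335, 0]) stool();
translate([1707, 335, 0]) stool();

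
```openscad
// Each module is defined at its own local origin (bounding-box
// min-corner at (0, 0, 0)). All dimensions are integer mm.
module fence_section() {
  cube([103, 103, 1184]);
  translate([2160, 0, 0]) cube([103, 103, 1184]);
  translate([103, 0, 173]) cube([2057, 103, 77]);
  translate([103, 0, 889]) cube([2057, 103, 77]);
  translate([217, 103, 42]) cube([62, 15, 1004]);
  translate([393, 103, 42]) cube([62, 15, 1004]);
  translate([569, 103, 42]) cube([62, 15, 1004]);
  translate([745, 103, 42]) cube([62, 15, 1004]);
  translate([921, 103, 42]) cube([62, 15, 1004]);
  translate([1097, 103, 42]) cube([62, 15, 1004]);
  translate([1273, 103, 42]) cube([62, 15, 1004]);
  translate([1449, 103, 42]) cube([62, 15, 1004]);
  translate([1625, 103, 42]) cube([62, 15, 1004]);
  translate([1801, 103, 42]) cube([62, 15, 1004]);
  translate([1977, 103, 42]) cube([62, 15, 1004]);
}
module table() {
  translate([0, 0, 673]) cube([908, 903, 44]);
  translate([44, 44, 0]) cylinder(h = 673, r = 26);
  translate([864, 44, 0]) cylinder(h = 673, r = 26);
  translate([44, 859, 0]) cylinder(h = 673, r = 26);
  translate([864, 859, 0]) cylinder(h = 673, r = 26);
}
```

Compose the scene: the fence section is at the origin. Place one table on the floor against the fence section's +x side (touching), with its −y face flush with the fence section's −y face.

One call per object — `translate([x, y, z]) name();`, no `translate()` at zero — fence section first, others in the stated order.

fence_section();
translate([2263, 0, 0]) table();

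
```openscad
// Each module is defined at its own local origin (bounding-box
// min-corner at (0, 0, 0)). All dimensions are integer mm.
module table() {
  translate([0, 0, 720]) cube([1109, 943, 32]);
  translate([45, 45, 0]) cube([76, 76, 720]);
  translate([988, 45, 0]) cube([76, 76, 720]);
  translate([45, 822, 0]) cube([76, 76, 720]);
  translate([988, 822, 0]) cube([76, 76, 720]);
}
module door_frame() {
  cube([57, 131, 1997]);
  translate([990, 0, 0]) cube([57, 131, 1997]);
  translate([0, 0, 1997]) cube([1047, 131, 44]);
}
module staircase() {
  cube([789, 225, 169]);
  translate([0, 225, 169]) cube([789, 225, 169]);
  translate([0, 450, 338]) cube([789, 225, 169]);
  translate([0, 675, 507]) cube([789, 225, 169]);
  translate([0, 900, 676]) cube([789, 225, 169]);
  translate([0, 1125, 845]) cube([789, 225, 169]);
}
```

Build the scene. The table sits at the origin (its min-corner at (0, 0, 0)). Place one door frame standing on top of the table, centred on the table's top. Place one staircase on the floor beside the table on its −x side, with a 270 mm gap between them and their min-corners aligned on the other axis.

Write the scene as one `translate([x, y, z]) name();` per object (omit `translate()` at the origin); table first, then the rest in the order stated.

table();
translate([31, 406, 752]) door_frame();
translate([-1059, 0, 0]) staircase();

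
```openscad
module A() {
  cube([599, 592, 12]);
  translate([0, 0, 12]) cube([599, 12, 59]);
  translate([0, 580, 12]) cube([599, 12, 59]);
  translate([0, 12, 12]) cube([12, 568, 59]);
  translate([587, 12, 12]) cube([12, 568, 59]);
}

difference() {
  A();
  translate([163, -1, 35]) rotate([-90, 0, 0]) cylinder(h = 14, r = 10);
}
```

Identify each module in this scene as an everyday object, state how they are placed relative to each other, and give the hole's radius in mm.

A is an open box. The open box has a circular hole through its front wall. The hole's radius is 10 mm.

The subtracted cylinder has r = 10 mm.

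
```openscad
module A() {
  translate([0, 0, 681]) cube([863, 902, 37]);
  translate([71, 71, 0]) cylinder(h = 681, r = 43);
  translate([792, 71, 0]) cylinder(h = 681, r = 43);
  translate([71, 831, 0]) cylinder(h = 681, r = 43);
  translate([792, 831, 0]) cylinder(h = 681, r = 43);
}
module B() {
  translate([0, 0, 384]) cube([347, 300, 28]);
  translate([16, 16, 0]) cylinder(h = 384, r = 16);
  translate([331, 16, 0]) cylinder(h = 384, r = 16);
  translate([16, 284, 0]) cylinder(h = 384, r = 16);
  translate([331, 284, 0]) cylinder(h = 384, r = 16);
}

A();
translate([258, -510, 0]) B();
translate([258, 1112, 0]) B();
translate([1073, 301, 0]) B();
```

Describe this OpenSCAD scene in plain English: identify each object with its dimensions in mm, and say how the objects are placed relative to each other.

A is a table with a 863×902 mm rectangular top, 37 mm thick, top surface at z = 718 mm, supported by four round legs of 86 mm diameter, each leg's bounding box inset 28 mm from the nearest pair of top edges, running from the floor.

B is a four-legged stool. The seat is a 347×300×28 mm slab whose top surface is at z = 412 mm; four round legs, each 32 mm in diameter, run from the floor (z = 0) to the underside of the seat, each leg's axis is inset half a diameter from the nearest pair of seat edges (so the leg's bounding box is flush with the corner).

Three stools sit around the table at the −y, +y, +x sides.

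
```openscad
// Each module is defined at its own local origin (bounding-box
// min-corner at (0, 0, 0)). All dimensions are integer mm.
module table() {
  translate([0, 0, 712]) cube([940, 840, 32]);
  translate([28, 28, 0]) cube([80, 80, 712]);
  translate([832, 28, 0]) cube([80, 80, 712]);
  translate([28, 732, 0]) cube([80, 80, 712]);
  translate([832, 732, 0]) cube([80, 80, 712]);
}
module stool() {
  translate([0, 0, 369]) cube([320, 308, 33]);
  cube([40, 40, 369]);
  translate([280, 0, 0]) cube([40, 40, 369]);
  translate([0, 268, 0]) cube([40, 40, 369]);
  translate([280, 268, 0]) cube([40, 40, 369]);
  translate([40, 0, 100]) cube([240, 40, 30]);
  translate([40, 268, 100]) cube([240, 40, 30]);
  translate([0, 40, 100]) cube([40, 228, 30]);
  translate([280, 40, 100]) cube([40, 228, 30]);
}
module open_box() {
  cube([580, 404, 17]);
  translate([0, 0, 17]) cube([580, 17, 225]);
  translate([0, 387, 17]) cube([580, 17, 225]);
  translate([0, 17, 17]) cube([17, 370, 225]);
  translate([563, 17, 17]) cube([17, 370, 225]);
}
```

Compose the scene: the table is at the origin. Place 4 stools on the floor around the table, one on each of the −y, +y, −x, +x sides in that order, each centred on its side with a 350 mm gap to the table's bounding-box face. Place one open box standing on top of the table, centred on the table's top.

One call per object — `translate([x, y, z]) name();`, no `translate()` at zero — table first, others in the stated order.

table();
translate([310, -658, 0]) stool();
translate([310, 1190, 0]) stool();
translate([-670, 266, 0]) stool();
translate([1290, 266, 0]) stool();
translate([180, 218, 744]) open_box();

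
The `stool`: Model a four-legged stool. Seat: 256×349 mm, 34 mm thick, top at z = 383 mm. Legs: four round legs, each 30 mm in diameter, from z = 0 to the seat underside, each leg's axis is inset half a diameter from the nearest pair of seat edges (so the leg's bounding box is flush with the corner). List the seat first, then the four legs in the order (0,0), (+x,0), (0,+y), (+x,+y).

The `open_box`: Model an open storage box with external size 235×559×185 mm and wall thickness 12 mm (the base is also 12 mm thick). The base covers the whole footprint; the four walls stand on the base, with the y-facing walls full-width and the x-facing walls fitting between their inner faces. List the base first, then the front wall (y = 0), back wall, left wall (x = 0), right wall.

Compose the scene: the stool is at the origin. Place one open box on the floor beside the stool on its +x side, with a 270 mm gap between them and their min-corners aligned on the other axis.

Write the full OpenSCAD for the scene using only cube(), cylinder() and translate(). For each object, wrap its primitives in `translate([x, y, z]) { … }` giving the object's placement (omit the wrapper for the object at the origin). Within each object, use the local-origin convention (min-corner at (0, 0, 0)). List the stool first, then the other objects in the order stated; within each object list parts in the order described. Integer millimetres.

translate([0, 0, 349]) cube([256, 349, 34]);
translate([15, 15, 0]) cylinder(h = 349, r = 15);
translate([241, 15, 0]) cylinder(h = 349, r = 15);
translate([15, 334, 0]) cylinder(h = 349, r = 15);
translate([241, 334, 0]) cylinder(h = 349, r = 15);
translate([526, 0, 0]) {
  cube([235, 559, 12]);
  translate([0, 0, 12]) cube([235, 12, 173]);
  translate([0, 547, 12]) cube([235, 12, 173]);
  translate([0, 12, 12]) cube([12, 535, 173]);
  translate([223, 12, 12]) cube([12, 535, 173]);
}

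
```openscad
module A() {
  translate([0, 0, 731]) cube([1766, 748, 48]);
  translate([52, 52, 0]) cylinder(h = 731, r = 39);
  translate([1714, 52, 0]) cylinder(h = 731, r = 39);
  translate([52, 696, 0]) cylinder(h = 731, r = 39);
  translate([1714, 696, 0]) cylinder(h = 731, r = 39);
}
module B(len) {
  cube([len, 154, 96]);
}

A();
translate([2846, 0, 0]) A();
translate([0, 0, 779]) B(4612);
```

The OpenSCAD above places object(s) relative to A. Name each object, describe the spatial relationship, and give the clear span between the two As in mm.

Second table starts at x = 2846; first ends at x = 1766; clear span = 2846 − 1766 = 1080 mm.

A is a table. B is a beam. A beam spans the tops of two tables. The clear span between the two tables is 1080 mm.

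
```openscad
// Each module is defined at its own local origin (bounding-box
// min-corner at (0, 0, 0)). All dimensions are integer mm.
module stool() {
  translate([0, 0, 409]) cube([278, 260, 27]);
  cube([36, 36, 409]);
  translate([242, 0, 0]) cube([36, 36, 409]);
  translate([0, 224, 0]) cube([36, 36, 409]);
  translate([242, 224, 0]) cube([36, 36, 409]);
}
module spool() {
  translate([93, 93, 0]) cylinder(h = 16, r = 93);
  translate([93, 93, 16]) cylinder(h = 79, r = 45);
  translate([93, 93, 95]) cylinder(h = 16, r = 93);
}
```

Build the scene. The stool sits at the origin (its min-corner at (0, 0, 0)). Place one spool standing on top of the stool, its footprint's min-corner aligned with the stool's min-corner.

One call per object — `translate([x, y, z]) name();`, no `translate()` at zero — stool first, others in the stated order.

stool();
translate([0, 0, 436]) spool();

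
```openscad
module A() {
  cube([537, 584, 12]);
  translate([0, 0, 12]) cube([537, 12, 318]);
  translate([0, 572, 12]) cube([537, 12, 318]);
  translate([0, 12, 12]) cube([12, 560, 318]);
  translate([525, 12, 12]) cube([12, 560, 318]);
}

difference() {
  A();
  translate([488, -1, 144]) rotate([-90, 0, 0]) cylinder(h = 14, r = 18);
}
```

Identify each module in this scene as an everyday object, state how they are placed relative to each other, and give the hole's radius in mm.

A is an open box. The open box has a circular hole through its front wall. The hole's radius is 18 mm.

The subtracted cylinder has r = 18 mm.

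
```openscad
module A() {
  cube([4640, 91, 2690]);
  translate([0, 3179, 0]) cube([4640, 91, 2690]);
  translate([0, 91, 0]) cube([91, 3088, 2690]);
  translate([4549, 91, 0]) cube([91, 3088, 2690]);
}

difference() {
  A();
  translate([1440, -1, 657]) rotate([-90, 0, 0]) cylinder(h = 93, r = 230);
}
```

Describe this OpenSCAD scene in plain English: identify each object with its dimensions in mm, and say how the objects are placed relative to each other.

A is a box-shaped house frame (walls only): outside footprint 4640×3270 mm, wall height 2690 mm, wall thickness 91 mm. The two y-facing walls run the full x-width; the two x-facing walls fit between the inner faces of the y-facing walls.

The house frame has a circular hole of radius 230 mm through its front wall, centred at (x = 1440, z = 657).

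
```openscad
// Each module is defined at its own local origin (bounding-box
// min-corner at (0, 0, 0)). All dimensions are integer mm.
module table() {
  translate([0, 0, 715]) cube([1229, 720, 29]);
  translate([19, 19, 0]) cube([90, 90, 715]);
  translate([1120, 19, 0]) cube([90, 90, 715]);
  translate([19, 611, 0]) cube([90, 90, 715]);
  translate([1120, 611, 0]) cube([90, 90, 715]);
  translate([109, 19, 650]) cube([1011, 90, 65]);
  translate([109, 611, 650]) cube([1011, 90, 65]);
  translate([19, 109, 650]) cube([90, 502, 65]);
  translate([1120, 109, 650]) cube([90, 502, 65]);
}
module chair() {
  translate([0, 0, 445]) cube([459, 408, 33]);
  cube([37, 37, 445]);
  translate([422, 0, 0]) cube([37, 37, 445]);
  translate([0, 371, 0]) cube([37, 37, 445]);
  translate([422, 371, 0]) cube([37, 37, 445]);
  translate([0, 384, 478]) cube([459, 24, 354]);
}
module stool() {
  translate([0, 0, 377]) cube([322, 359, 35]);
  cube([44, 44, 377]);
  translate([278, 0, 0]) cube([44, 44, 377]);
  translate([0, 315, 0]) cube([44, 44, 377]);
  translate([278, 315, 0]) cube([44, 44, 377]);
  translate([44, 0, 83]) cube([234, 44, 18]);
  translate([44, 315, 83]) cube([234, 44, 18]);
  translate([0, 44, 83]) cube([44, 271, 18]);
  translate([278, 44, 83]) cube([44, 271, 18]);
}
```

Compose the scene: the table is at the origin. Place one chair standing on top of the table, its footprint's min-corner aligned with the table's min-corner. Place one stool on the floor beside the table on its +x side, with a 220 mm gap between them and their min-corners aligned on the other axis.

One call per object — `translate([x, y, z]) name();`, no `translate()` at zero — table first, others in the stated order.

table();
translate([0, 0, 744]) chair();
translate([1449, 0, 0]) stool();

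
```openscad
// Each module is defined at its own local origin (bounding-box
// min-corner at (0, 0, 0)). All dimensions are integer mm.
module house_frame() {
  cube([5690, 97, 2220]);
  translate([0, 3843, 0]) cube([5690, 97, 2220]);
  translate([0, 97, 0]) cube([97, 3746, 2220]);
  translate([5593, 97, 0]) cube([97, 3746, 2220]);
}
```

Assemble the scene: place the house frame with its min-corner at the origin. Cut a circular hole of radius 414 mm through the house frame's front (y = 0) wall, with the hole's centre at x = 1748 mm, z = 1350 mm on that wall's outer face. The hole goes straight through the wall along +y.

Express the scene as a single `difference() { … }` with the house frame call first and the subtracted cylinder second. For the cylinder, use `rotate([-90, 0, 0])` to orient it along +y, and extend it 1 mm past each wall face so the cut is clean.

difference() {
  house_frame();
  translate([1748, -1, 1350]) rotate([-90, 0, 0]) cylinder(h = 99, r = 414);
}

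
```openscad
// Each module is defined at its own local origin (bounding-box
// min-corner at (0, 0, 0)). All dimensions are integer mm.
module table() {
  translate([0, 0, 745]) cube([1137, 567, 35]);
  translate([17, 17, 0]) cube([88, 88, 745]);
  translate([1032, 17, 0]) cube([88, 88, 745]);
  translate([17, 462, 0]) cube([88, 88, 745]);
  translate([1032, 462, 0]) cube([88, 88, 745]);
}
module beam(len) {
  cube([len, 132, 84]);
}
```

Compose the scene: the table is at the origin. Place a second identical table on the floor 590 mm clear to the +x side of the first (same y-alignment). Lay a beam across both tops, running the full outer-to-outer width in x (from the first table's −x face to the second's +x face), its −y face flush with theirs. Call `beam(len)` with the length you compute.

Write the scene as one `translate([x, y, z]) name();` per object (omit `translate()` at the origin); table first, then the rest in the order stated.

table();
translate([1727, 0, 0]) table();
translate([0, 0, 780]) beam(2864);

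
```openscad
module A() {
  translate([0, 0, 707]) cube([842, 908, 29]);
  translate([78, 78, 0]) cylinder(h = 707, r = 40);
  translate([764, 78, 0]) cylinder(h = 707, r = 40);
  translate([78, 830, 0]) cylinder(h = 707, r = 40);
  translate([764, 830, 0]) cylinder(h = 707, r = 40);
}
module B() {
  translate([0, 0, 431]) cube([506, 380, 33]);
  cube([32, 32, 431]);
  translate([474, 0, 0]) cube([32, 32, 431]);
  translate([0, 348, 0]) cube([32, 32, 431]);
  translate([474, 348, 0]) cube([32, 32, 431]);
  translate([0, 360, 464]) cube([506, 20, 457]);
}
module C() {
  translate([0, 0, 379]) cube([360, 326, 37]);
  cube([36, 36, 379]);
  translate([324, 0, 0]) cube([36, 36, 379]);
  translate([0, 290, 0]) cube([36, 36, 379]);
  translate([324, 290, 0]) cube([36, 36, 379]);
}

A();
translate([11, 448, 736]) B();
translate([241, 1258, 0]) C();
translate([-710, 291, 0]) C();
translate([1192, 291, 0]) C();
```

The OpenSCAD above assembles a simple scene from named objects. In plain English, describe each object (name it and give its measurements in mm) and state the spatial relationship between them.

A is a rectangular dining table. The top is 842×908×29 mm with its upper surface at z = 736 mm. It stands on four round legs of 80 mm diameter, each leg's bounding box inset 38 mm from the nearest pair of top edges, running from the floor to the underside of the top.

B is a chair: 506×380 mm seat, 33 mm thick, top at z = 464 mm, on four 32 mm square corner legs flush with the seat edges. A 20 mm thick backrest slab spans the full seat width, extending 457 mm above the seat top, its back face flush with the seat's +y edge.

C is a four-legged stool. The seat is 360×326 mm, 37 mm thick, top at z = 416 mm. It stands on four square legs, each 36×36 mm in cross-section, from z = 0 to the seat underside, each flush with a corner of the seat.

The chair is on top of the table. Three stools sit around the table at the +y, −x, +x sides.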